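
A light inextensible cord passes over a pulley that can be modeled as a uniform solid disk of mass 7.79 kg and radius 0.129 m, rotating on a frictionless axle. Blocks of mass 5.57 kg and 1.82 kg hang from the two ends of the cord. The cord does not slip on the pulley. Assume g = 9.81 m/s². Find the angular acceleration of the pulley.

I = ½MR² = (1/2)(7.79)(0.129)² = 0.06482 kg·m².
Heavier block: m₁g − T₁ = m₁a. Lighter block: T₂ − m₂g = m₂a.
Pulley: (T₁ − T₂)R = Iα = I(a/R), so T₁ − T₂ = (I/R²)a = (1/2)M_p a = 3.895·a.
Adding the three: (m₁ − m₂)g = (m₁ + m₂ + 3.895)a, so a = (5.57 − 1.82)(9.81)/(5.57 + 1.82 + 3.895) = 3.260 m/s².
α = a/R = 3.260/0.129 = 25.27 rad/s².

α ≈ 25.3 rad/s²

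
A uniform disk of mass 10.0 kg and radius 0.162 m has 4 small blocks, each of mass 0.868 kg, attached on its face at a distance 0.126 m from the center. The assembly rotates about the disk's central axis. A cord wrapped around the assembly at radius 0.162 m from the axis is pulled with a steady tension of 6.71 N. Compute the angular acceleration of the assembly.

α ≈ 5.83 rad/s²

I_disk = ½MR² = ½(10.0)(0.162)² = 0.1312 kg·m².
I_blocks = 4·m·r² = 4(0.868)(0.126)² = 0.05512 kg·m².
Total I = 0.1863 kg·m².
τ = F r = (6.71)(0.162) = 1.087 N·m.
α = τ/I = 1.087/0.1863 = 5.833 rad/s².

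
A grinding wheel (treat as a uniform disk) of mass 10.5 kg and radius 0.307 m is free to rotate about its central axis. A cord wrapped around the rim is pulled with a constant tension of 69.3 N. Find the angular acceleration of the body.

I = ½MR² = (1/2)(10.5)(0.307)² = 0.4948 kg·m².
τ = F R = (69.3)(0.307) = 21.28 N·m.
Newton's second law for rotation, τ = Iα, gives α = τ/I = 21.28/0.4948 = 43.00 rad/s².

α ≈ 43.0 rad/s²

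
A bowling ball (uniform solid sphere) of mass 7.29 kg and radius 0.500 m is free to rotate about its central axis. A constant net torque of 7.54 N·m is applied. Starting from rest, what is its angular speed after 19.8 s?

I = (2/5)MR² = (2/5)(7.29)(0.500)² = 0.7290 kg·m².
α = τ/I = 7.54/0.7290 = 10.34 rad/s².
ω = ω₀ + αt = 0 + (10.34)(19.8) = 204.8 rad/s.

ω ≈ 205 rad/s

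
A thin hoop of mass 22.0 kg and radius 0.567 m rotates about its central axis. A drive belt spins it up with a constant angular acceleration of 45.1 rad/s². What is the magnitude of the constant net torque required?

τ ≈ 319 N·m

I = MR² = (22.0)(0.567)² = 7.073 kg·m².
τ = Iα = (7.073)(45.10) = 319.0 N·m.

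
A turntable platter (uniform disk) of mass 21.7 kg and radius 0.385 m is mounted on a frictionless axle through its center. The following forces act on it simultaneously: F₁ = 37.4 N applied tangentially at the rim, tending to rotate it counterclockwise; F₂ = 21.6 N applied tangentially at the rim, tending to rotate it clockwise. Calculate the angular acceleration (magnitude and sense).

I = ½MR² = (1/2)(21.7)(0.385)² = 1.608 kg·m².
Taking counterclockwise as positive: τ₁ = +(37.4)(0.385) = +14.40 N·m; τ₂ = −(21.6)(0.385) = −8.316 N·m.
Net torque τ = 6.083 N·m.
α = τ/I = 6.083/1.608 = 3.782 rad/s².

α ≈ 3.78 rad/s², counterclockwise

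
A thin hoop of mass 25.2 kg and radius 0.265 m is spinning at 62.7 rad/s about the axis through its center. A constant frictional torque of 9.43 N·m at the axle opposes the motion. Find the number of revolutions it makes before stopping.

I = MR² = (25.2)(0.265)² = 1.770 kg·m².
The net torque has magnitude 9.43 N·m, opposing ω.
|α| = τ/I = 9.430/1.770 = 5.329 rad/s² (deceleration).
ω² = ω₀² − 2|α|θ with ω = 0 ⇒ θ = ω₀²/(2|α|) = 368.9 rad = 58.71 rev.

≈ 58.7 revolutions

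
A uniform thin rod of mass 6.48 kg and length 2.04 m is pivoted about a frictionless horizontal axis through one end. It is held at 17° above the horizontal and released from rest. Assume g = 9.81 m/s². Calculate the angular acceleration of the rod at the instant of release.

About the pivot, I = (1/3)ML² = (1/3)(6.48)(2.04)² = 8.989 kg·m².
The weight acts at the center, a distance L/2 = 1.020 m from the pivot; τ = Mg(L/2) cos 17° = 62.01 N·m.
α = τ/I = 62.01/8.989 = 6.898 rad/s².
(Equivalently α = (3g/(2L)) cos 17° = 6.898 rad/s².)

α ≈ 6.90 rad/s²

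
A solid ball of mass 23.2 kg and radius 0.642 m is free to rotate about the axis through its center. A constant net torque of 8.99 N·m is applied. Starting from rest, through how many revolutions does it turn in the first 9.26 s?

≈ 16.0 revolutions

I = (2/5)MR² = (2/5)(23.2)(0.642)² = 3.825 kg·m².
α = τ/I = 8.99/3.825 = 2.350 rad/s².
θ = ½αt² = ½(2.350)(9.26)² = 100.8 rad.
Revolutions = θ/(2π) = 16.04.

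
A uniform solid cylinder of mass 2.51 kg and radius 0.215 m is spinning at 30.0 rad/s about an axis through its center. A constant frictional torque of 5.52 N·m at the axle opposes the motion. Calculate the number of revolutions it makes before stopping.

I = ½MR² = (1/2)(2.51)(0.215)² = 0.05801 kg·m².
The net torque has magnitude 5.52 N·m, opposing ω.
|α| = τ/I = 5.520/0.05801 = 95.15 rad/s² (deceleration).
ω² = ω₀² − 2|α|θ with ω = 0 ⇒ θ = ω₀²/(2|α|) = 4.729 rad = 0.7527 rev.

≈ 0.753 revolutions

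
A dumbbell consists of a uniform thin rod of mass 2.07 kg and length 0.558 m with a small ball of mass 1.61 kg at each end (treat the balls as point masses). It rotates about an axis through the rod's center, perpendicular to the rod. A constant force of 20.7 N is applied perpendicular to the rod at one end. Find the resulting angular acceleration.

I_rod = (1/12)ML² = (1/12)(2.07)(0.558)² = 0.05371 kg·m².
I_balls = 2·m·(L/2)² = 2(1.61)(0.2790)² = 0.2506 kg·m².
Total I = 0.3044 kg·m².
τ = F·(L/2) = (20.7)(0.279) = 5.775 N·m.
α = τ/I = 5.775/0.3044 = 18.98 rad/s².

α ≈ 19.0 rad/s²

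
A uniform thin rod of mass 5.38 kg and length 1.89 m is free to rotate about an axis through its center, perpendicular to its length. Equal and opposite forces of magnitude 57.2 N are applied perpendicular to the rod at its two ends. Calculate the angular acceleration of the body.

α ≈ 67.5 rad/s²

I = (1/12)ML² = (1/12)(5.38)(1.89)² = 1.601 kg·m².
The couple gives τ = F·(L/2) + F·(L/2) = F L = (57.2)(1.89) = 108.1 N·m.
From τ = Iα: α = 108.1/1.601 = 67.50 rad/s².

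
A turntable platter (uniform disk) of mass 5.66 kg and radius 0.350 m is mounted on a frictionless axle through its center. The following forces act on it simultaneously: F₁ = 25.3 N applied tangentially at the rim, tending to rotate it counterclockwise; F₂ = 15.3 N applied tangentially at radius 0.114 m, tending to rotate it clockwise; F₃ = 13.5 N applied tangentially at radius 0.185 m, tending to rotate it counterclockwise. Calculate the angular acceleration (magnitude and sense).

α ≈ 27.7 rad/s², counterclockwise

I = ½MR² = (1/2)(5.66)(0.350)² = 0.3467 kg·m².
Taking counterclockwise as positive: τ₁ = +(25.3)(0.350) = +8.855 N·m; τ₂ = −(15.3)(0.114) = −1.744 N·m; τ₃ = +(13.5)(0.185) = +2.498 N·m.
Net torque τ = 9.608 N·m.
α = τ/I = 9.608/0.3467 = 27.72 rad/s².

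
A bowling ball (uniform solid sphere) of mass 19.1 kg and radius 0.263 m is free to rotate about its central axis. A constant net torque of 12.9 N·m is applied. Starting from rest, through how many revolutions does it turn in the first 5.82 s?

I = (2/5)MR² = (2/5)(19.1)(0.263)² = 0.5285 kg·m².
α = τ/I = 12.9/0.5285 = 24.41 rad/s².
θ = ½αt² = ½(24.41)(5.82)² = 413.4 rad.
Revolutions = θ/(2π) = 65.80.

≈ 65.8 revolutions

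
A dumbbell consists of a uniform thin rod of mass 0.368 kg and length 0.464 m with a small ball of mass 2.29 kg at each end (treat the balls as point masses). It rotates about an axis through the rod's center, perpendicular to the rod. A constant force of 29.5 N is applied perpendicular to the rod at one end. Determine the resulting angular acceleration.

α ≈ 27.0 rad/s²

I_rod = (1/12)ML² = (1/12)(0.368)(0.464)² = 0.006602 kg·m².
I_balls = 2·m·(L/2)² = 2(2.29)(0.2320)² = 0.2465 kg·m².
Total I = 0.2531 kg·m².
τ = F·(L/2) = (29.5)(0.232) = 6.844 N·m.
α = τ/I = 6.844/0.2531 = 27.04 rad/s².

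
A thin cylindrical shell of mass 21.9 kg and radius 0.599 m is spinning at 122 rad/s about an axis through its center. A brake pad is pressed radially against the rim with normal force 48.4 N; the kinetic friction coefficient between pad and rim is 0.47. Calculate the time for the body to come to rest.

I = MR² = (21.9)(0.599)² = 7.858 kg·m².
Friction force f = μN = (0.47)(48.4) = 22.75 N at the rim; torque magnitude τ = fR = 13.63 N·m, opposing ω.
|α| = τ/I = 13.63/7.858 = 1.734 rad/s² (deceleration).
0 = ω₀ − |α|t ⇒ t = ω₀/|α| = 122/1.734 = 70.35 s.

t ≈ 70.4 s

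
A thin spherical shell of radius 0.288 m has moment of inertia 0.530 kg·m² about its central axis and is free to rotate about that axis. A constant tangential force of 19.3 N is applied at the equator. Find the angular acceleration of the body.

τ = F R = (19.3)(0.288) = 5.558 N·m.
Newton's second law for rotation, τ = Iα, gives α = τ/I = 5.558/0.5300 = 10.49 rad/s².

α ≈ 10.5 rad/s²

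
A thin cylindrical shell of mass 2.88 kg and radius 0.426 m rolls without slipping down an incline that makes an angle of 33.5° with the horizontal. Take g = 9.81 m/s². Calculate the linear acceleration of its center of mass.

Translation along the incline: Mg sinθ − f = Ma.
Rotation about the center: fR = Iα with I = MR². No-slip gives a = αR, so f = (I/R²)a = M a.
Substituting: Mg sinθ = (1 + 1.000)Ma, so a = g sinθ/(1 + 1.000) = (9.81) sin 33.5° / 2.000 = 2.707 m/s².

a ≈ 2.71 m/s²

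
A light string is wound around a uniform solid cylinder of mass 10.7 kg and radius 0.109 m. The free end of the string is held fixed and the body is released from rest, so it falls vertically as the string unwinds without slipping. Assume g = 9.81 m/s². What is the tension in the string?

Translation: Mg − T = Ma. Rotation about the center: TR = Iα with I = ½MR².
With a = αR: T = (I/R²)a = (1/2)M a, so Mg = (1 + 0.5000)Ma.
a = g/(1 + 0.5000) = 9.81/1.500 = 6.540 m/s².
T = 0.5000·M·a = (0.5000)(10.7)(6.540) = 34.99 N.

T ≈ 35.0 N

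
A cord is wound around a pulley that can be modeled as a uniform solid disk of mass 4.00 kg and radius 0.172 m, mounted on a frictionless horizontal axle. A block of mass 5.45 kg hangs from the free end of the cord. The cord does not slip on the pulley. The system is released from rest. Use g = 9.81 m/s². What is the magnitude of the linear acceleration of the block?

a ≈ 7.18 m/s²

I = ½MR² = (1/2)(4.00)(0.172)² = 0.05917 kg·m².
Block: mg − T = ma. Pulley: TR = Iα. No-slip: a = αR, so T = (I/R²)a = 2.000·a.
Then mg = (m + 2.000)a, so a = (5.45)(9.81)/(5.45 + 2.000) = 7.176 m/s².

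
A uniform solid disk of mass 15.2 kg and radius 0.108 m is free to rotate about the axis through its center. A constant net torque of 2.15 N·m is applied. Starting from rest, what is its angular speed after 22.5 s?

ω ≈ 546 rad/s

I = ½MR² = (1/2)(15.2)(0.108)² = 0.08865 kg·m².
α = τ/I = 2.15/0.08865 = 24.25 rad/s².
ω = ω₀ + αt = 0 + (24.25)(22.5) = 545.7 rad/s.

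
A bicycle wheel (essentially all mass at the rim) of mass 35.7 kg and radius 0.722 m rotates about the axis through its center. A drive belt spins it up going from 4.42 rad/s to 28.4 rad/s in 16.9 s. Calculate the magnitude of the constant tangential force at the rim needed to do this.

F ≈ 36.6 N

I = MR² = (35.7)(0.722)² = 18.61 kg·m².
α = Δω/Δt = (28.4 − 4.42)/16.9 = 1.419 rad/s².
The required torque is τ = Iα = (18.61)(1.419) = 26.41 N·m.
A tangential force at the rim gives τ = FR, so F = τ/R = 26.41/0.722 = 36.57 N.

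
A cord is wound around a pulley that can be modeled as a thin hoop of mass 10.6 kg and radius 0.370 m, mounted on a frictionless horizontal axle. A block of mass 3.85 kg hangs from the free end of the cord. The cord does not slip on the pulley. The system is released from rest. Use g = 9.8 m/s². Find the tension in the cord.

T ≈ 27.7 N

I = MR² = (10.6)(0.370)² = 1.451 kg·m².
Block: mg − T = ma. Pulley: TR = Iα. No-slip: a = αR, so T = (I/R²)a = 10.60·a.
Then mg = (m + 10.60)a, so a = (3.85)(9.8)/(3.85 + 10.60) = 2.611 m/s².
T = 10.60·a = 27.68 N.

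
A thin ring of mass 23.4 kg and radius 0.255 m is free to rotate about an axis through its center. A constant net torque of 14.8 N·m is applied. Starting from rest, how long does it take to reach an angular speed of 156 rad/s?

I = MR² = (23.4)(0.255)² = 1.522 kg·m².
α = τ/I = 14.8/1.522 = 9.727 rad/s².
ω = αt ⇒ t = ω/α = 156/9.727 = 16.04 s.

t ≈ 16.0 s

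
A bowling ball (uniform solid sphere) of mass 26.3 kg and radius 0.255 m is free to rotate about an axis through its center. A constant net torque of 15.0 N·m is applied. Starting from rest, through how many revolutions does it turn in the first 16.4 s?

≈ 469 revolutions

I = (2/5)MR² = (2/5)(26.3)(0.255)² = 0.6841 kg·m².
α = τ/I = 15.0/0.6841 = 21.93 rad/s².
θ = ½αt² = ½(21.93)(16.4)² = 2949 rad.
Revolutions = θ/(2π) = 469.3.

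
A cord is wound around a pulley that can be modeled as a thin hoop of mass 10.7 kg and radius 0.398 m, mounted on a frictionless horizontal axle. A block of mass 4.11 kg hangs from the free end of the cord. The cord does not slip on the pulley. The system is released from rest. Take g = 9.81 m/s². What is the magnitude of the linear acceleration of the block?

a ≈ 2.72 m/s²

I = MR² = (10.7)(0.398)² = 1.695 kg·m².
Block: mg − T = ma. Pulley: TR = Iα. No-slip: a = αR, so T = (I/R²)a = 10.70·a.
Then mg = (m + 10.70)a, so a = (4.11)(9.81)/(4.11 + 10.70) = 2.722 m/s².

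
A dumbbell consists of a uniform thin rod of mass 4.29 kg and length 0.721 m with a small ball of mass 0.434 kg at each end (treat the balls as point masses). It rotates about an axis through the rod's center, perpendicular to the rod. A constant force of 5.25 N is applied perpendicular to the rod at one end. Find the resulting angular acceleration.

α ≈ 6.34 rad/s²

I_rod = (1/12)ML² = (1/12)(4.29)(0.721)² = 0.1858 kg·m².
I_balls = 2·m·(L/2)² = 2(0.434)(0.3605)² = 0.1128 kg·m².
Total I = 0.2986 kg·m².
τ = F·(L/2) = (5.25)(0.360) = 1.893 N·m.
α = τ/I = 1.893/0.2986 = 6.337 rad/s².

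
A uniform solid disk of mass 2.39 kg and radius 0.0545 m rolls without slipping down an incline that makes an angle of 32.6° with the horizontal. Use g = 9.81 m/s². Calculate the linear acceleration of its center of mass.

Translation along the incline: Mg sinθ − f = Ma.
Rotation about the center: fR = Iα with I = ½MR². No-slip gives a = αR, so f = (I/R²)a = (1/2)M a.
Substituting: Mg sinθ = (1 + 0.5000)Ma, so a = g sinθ/(1 + 0.5000) = (9.81) sin 32.6° / 1.500 = 3.524 m/s².

a ≈ 3.52 m/s²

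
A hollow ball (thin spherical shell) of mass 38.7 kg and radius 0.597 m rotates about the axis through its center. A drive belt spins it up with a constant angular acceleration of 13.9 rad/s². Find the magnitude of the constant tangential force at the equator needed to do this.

I = (2/3)MR² = (2/3)(38.7)(0.597)² = 9.195 kg·m².
The required torque is τ = Iα = (9.195)(13.90) = 127.8 N·m.
A tangential force at the equator gives τ = FR, so F = τ/R = 127.8/0.597 = 214.1 N.

F ≈ 214 N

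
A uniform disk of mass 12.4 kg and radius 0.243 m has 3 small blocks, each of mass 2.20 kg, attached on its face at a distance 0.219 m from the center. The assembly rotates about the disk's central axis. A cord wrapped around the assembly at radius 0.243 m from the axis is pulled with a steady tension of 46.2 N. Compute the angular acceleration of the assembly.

α ≈ 16.4 rad/s²

I_disk = ½MR² = ½(12.4)(0.243)² = 0.3661 kg·m².
I_blocks = 3·m·r² = 3(2.20)(0.219)² = 0.3165 kg·m².
Total I = 0.6826 kg·m².
τ = F r = (46.2)(0.243) = 11.23 N·m.
α = τ/I = 11.23/0.6826 = 16.45 rad/s².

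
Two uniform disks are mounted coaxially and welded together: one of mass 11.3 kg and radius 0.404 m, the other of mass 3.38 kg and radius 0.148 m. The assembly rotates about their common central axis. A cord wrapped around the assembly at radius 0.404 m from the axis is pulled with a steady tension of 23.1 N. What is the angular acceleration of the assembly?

α ≈ 9.73 rad/s²

I = ½M₁R₁² + ½M₂R₂² = ½(11.3)(0.404)² + ½(3.38)(0.148)² = 0.9592 kg·m².
τ = F r = (23.1)(0.404) = 9.332 N·m.
α = τ/I = 9.332/0.9592 = 9.729 rad/s².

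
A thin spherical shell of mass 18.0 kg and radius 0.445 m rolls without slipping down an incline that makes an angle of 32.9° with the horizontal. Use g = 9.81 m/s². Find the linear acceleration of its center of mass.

Translation along the incline: Mg sinθ − f = Ma.
Rotation about the center: fR = Iα with I = (2/3)MR². No-slip gives a = αR, so f = (I/R²)a = (2/3)M a.
Substituting: Mg sinθ = (1 + 0.6667)Ma, so a = g sinθ/(1 + 0.6667) = (9.81) sin 32.9° / 1.667 = 3.197 m/s².

a ≈ 3.20 m/s²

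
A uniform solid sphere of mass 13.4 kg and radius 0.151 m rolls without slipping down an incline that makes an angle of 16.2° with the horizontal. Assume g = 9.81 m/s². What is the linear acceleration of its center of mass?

Translation along the incline: Mg sinθ − f = Ma.
Rotation about the center: fR = Iα with I = (2/5)MR². No-slip gives a = αR, so f = (I/R²)a = (2/5)M a.
Substituting: Mg sinθ = (1 + 0.4000)Ma, so a = g sinθ/(1 + 0.4000) = (9.81) sin 16.2° / 1.400 = 1.955 m/s².

a ≈ 1.95 m/s²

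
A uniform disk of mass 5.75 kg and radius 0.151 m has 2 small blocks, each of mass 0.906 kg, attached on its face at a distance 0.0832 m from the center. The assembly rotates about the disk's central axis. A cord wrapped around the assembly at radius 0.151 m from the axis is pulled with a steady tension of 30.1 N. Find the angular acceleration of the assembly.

α ≈ 58.2 rad/s²

I_disk = ½MR² = ½(5.75)(0.151)² = 0.06555 kg·m².
I_blocks = 2·m·r² = 2(0.906)(0.0832)² = 0.01254 kg·m².
Total I = 0.07810 kg·m².
τ = F r = (30.1)(0.151) = 4.545 N·m.
α = τ/I = 4.545/0.07810 = 58.20 rad/s².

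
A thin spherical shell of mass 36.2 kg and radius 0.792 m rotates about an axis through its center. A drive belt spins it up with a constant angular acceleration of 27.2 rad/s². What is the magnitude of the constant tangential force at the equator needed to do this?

F ≈ 520 N

I = (2/3)MR² = (2/3)(36.2)(0.792)² = 15.14 kg·m².
The required torque is τ = Iα = (15.14)(27.20) = 411.8 N·m.
A tangential force at the equator gives τ = FR, so F = τ/R = 411.8/0.792 = 519.9 N.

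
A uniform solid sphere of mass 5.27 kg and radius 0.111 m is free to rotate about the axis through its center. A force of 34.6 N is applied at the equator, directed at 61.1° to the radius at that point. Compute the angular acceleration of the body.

I = (2/5)MR² = (2/5)(5.27)(0.111)² = 0.02597 kg·m².
Only the tangential component produces torque: τ = F R sinθ = (34.6)(0.111) sin 61.1° = 3.362 N·m.
From τ = Iα: α = 3.362/0.02597 = 129.5 rad/s².

α ≈ 129 rad/s²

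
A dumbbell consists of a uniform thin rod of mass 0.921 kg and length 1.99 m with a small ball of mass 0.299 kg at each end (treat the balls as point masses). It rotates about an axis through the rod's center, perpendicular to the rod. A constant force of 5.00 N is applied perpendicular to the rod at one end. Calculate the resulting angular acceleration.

α ≈ 5.55 rad/s²

I_rod = (1/12)ML² = (1/12)(0.921)(1.99)² = 0.3039 kg·m².
I_balls = 2·m·(L/2)² = 2(0.299)(0.9950)² = 0.5920 kg·m².
Total I = 0.8960 kg·m².
τ = F·(L/2) = (5.00)(0.995) = 4.975 N·m.
α = τ/I = 4.975/0.8960 = 5.553 rad/s².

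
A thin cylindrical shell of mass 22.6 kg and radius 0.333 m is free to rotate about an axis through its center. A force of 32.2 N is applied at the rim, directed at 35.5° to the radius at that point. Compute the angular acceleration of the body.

I = MR² = (22.6)(0.333)² = 2.506 kg·m².
Only the tangential component produces torque: τ = F R sinθ = (32.2)(0.333) sin 35.5° = 6.227 N·m.
Newton's second law for rotation, τ = Iα, gives α = τ/I = 6.227/2.506 = 2.485 rad/s².

α ≈ 2.48 rad/s²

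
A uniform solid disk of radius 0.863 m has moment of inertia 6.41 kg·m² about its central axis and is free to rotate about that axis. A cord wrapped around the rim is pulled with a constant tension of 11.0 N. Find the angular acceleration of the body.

α ≈ 1.48 rad/s²

τ = F R = (11.0)(0.863) = 9.493 N·m.
Newton's second law for rotation, τ = Iα, gives α = τ/I = 9.493/6.410 = 1.481 rad/s².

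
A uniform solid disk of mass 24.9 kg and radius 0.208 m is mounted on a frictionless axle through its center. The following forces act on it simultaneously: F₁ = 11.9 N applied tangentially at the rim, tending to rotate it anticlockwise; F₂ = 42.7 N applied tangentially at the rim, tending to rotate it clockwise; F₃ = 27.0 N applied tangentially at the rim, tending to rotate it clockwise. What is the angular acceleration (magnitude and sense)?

α ≈ 22.3 rad/s², clockwise

I = ½MR² = (1/2)(24.9)(0.208)² = 0.5386 kg·m².
Taking anticlockwise as positive: τ₁ = +(11.9)(0.208) = +2.475 N·m; τ₂ = −(42.7)(0.208) = −8.882 N·m; τ₃ = −(27.0)(0.208) = −5.616 N·m.
Net torque τ = -12.02 N·m.
α = τ/I = -12.02/0.5386 = -22.32 rad/s².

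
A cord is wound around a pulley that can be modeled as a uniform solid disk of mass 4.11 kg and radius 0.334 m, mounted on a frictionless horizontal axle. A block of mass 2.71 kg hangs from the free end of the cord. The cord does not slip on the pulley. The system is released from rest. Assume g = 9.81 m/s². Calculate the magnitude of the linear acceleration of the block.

I = ½MR² = (1/2)(4.11)(0.334)² = 0.2292 kg·m².
Block: mg − T = ma. Pulley: TR = Iα. No-slip: a = αR, so T = (I/R²)a = 2.055·a.
Then mg = (m + 2.055)a, so a = (2.71)(9.81)/(2.71 + 2.055) = 5.579 m/s².

a ≈ 5.58 m/s²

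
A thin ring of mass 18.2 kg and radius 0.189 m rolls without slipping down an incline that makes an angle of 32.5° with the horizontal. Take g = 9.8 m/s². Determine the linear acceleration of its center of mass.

a ≈ 2.63 m/s²

Translation along the incline: Mg sinθ − f = Ma.
Rotation about the center: fR = Iα with I = MR². No-slip gives a = αR, so f = (I/R²)a = M a.
Substituting: Mg sinθ = (1 + 1.000)Ma, so a = g sinθ/(1 + 1.000) = (9.8) sin 32.5° / 2.000 = 2.633 m/s².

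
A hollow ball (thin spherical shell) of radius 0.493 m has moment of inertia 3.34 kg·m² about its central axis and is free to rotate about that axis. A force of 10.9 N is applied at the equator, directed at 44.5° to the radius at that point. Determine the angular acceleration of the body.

Only the tangential component produces torque: τ = F R sinθ = (10.9)(0.493) sin 44.5° = 3.766 N·m.
From τ = Iα: α = 3.766/3.340 = 1.128 rad/s².

α ≈ 1.13 rad/s²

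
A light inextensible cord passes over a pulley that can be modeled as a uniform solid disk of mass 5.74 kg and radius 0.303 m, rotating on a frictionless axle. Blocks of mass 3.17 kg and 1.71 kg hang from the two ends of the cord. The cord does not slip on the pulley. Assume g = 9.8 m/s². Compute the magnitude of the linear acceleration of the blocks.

a ≈ 1.85 m/s²

I = ½MR² = (1/2)(5.74)(0.303)² = 0.2635 kg·m².
Heavier block: m₁g − T₁ = m₁a. Lighter block: T₂ − m₂g = m₂a.
Pulley: (T₁ − T₂)R = Iα = I(a/R), so T₁ − T₂ = (I/R²)a = (1/2)M_p a = 2.870·a.
Adding the three: (m₁ − m₂)g = (m₁ + m₂ + 2.870)a, so a = (3.17 − 1.71)(9.8)/(3.17 + 1.71 + 2.870) = 1.846 m/s².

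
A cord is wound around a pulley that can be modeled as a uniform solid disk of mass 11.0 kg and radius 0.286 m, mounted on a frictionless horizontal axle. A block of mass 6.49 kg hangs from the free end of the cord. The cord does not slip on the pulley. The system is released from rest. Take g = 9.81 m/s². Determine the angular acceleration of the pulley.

I = ½MR² = (1/2)(11.0)(0.286)² = 0.4499 kg·m².
Block: mg − T = ma. Pulley: TR = Iα. No-slip: a = αR, so T = (I/R²)a = 5.500·a.
Then mg = (m + 5.500)a, so a = (6.49)(9.81)/(6.49 + 5.500) = 5.310 m/s².
α = a/R = 5.310/0.286 = 18.57 rad/s².

α ≈ 18.6 rad/s²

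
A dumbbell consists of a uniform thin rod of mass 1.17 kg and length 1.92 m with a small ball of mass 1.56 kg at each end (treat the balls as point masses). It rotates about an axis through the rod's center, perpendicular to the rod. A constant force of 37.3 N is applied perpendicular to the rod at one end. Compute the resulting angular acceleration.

I_rod = (1/12)ML² = (1/12)(1.17)(1.92)² = 0.3594 kg·m².
I_balls = 2·m·(L/2)² = 2(1.56)(0.9600)² = 2.875 kg·m².
Total I = 3.235 kg·m².
τ = F·(L/2) = (37.3)(0.960) = 35.81 N·m.
α = τ/I = 35.81/3.235 = 11.07 rad/s².

α ≈ 11.1 rad/s²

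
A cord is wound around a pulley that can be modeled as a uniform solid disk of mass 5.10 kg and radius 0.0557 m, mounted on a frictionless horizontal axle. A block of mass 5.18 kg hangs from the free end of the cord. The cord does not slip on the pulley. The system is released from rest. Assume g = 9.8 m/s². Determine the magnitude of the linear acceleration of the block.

I = ½MR² = (1/2)(5.10)(0.0557)² = 0.007911 kg·m².
Block: mg − T = ma. Pulley: TR = Iα. No-slip: a = αR, so T = (I/R²)a = 2.550·a.
Then mg = (m + 2.550)a, so a = (5.18)(9.8)/(5.18 + 2.550) = 6.567 m/s².

a ≈ 6.57 m/s²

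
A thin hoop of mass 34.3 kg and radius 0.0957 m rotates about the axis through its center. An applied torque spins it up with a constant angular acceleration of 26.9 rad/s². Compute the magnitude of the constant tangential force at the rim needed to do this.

I = MR² = (34.3)(0.0957)² = 0.3141 kg·m².
The required torque is τ = Iα = (0.3141)(26.90) = 8.450 N·m.
A tangential force at the rim gives τ = FR, so F = τ/R = 8.450/0.0957 = 88.30 N.

F ≈ 88.3 N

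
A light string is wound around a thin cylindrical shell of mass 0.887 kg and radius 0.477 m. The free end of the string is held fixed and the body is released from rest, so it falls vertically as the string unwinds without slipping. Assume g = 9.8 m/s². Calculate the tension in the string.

Translation: Mg − T = Ma. Rotation about the center: TR = Iα with I = MR².
With a = αR: T = (I/R²)a = M a, so Mg = (1 + 1.000)Ma.
a = g/(1 + 1.000) = 9.8/2.000 = 4.900 m/s².
T = 1.000·M·a = (1.000)(0.887)(4.900) = 4.346 N.

T ≈ 4.35 N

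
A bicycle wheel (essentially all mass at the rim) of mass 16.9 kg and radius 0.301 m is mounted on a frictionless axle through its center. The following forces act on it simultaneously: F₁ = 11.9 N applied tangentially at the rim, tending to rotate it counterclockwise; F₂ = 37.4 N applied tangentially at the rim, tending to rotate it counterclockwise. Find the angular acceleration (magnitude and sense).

I = MR² = (16.9)(0.301)² = 1.531 kg·m².
Taking counterclockwise as positive: τ₁ = +(11.9)(0.301) = +3.582 N·m; τ₂ = +(37.4)(0.301) = +11.26 N·m.
Net torque τ = 14.84 N·m.
α = τ/I = 14.84/1.531 = 9.692 rad/s².

α ≈ 9.69 rad/s², counterclockwise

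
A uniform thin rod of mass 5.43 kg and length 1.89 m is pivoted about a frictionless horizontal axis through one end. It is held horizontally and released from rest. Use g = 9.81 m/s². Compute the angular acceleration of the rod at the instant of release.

About the pivot, I = (1/3)ML² = (1/3)(5.43)(1.89)² = 6.466 kg·m².
The weight acts at the center, a distance L/2 = 0.9450 m from the pivot; τ = Mg(L/2) = 50.34 N·m.
α = τ/I = 50.34/6.466 = 7.786 rad/s².
(Equivalently α = (3g/(2L)) = 7.786 rad/s².)

α ≈ 7.79 rad/s²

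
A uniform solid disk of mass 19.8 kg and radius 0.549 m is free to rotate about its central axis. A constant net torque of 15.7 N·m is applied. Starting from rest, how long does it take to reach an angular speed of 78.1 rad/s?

t ≈ 14.8 s

I = ½MR² = (1/2)(19.8)(0.549)² = 2.984 kg·m².
α = τ/I = 15.7/2.984 = 5.262 rad/s².
ω = αt ⇒ t = ω/α = 78.1/5.262 = 14.84 s.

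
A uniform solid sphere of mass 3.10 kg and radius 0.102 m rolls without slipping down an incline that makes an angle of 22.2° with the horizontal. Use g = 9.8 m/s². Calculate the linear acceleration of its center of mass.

Translation along the incline: Mg sinθ − f = Ma.
Rotation about the center: fR = Iα with I = (2/5)MR². No-slip gives a = αR, so f = (I/R²)a = (2/5)M a.
Substituting: Mg sinθ = (1 + 0.4000)Ma, so a = g sinθ/(1 + 0.4000) = (9.8) sin 22.2° / 1.400 = 2.645 m/s².

a ≈ 2.64 m/s²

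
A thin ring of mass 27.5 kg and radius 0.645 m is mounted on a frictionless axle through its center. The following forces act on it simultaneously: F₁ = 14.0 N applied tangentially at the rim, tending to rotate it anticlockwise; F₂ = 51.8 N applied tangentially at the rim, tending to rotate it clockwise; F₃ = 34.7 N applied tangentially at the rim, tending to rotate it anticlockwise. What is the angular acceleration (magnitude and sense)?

I = MR² = (27.5)(0.645)² = 11.44 kg·m².
Taking anticlockwise as positive: τ₁ = +(14.0)(0.645) = +9.030 N·m; τ₂ = −(51.8)(0.645) = −33.41 N·m; τ₃ = +(34.7)(0.645) = +22.38 N·m.
Net torque τ = -1.999 N·m.
α = τ/I = -1.999/11.44 = -0.1748 rad/s².

α ≈ 0.175 rad/s², clockwise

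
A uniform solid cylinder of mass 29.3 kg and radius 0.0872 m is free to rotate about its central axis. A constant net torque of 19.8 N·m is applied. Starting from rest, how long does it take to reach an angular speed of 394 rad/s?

t ≈ 2.22 s

I = ½MR² = (1/2)(29.3)(0.0872)² = 0.1114 kg·m².
α = τ/I = 19.8/0.1114 = 177.7 rad/s².
ω = αt ⇒ t = ω/α = 394/177.7 = 2.217 s.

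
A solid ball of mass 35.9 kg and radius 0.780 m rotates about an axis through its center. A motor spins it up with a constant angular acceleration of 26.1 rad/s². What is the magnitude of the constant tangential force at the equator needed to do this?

I = (2/5)MR² = (2/5)(35.9)(0.780)² = 8.737 kg·m².
The required torque is τ = Iα = (8.737)(26.10) = 228.0 N·m.
A tangential force at the equator gives τ = FR, so F = τ/R = 228.0/0.780 = 292.3 N.

F ≈ 292 N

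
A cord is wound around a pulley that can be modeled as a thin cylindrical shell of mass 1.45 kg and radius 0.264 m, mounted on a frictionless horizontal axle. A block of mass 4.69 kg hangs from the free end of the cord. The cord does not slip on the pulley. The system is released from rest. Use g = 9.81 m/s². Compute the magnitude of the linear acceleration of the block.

I = MR² = (1.45)(0.264)² = 0.1011 kg·m².
Block: mg − T = ma. Pulley: TR = Iα. No-slip: a = αR, so T = (I/R²)a = 1.450·a.
Then mg = (m + 1.450)a, so a = (4.69)(9.81)/(4.69 + 1.450) = 7.493 m/s².

a ≈ 7.49 m/s²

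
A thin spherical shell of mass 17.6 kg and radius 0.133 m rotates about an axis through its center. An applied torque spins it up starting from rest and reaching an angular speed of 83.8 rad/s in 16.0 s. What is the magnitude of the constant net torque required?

I = (2/3)MR² = (2/3)(17.6)(0.133)² = 0.2076 kg·m².
α = Δω/Δt = (83.8 − 0)/16.0 = 5.237 rad/s².
τ = Iα = (0.2076)(5.237) = 1.087 N·m.

τ ≈ 1.09 N·m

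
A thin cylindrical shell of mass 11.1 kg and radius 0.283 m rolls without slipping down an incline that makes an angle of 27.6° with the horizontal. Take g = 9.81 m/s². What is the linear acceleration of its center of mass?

a ≈ 2.27 m/s²

Translation along the incline: Mg sinθ − f = Ma.
Rotation about the center: fR = Iα with I = MR². No-slip gives a = αR, so f = (I/R²)a = M a.
Substituting: Mg sinθ = (1 + 1.000)Ma, so a = g sinθ/(1 + 1.000) = (9.81) sin 27.6° / 2.000 = 2.272 m/s².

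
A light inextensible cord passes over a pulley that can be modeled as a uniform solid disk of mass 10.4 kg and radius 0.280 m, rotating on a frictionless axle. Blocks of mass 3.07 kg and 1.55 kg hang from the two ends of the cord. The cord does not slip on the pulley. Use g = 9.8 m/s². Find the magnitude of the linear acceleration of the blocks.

I = ½MR² = (1/2)(10.4)(0.280)² = 0.4077 kg·m².
Heavier block: m₁g − T₁ = m₁a. Lighter block: T₂ − m₂g = m₂a.
Pulley: (T₁ − T₂)R = Iα = I(a/R), so T₁ − T₂ = (I/R²)a = (1/2)M_p a = 5.200·a.
Adding the three: (m₁ − m₂)g = (m₁ + m₂ + 5.200)a, so a = (3.07 − 1.55)(9.8)/(3.07 + 1.55 + 5.200) = 1.517 m/s².

a ≈ 1.52 m/s²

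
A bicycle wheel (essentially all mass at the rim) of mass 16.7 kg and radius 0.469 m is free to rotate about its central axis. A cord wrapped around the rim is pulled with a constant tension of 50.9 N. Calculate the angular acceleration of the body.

I = MR² = (16.7)(0.469)² = 3.673 kg·m².
τ = F R = (50.9)(0.469) = 23.87 N·m.
Newton's second law for rotation, τ = Iα, gives α = τ/I = 23.87/3.673 = 6.499 rad/s².

α ≈ 6.50 rad/s²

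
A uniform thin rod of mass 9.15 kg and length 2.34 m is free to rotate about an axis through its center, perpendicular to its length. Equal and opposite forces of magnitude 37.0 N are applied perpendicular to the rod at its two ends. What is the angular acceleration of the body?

α ≈ 20.7 rad/s²

I = (1/12)ML² = (1/12)(9.15)(2.34)² = 4.175 kg·m².
The couple gives τ = F·(L/2) + F·(L/2) = F L = (37.0)(2.34) = 86.58 N·m.
Newton's second law for rotation, τ = Iα, gives α = τ/I = 86.58/4.175 = 20.74 rad/s².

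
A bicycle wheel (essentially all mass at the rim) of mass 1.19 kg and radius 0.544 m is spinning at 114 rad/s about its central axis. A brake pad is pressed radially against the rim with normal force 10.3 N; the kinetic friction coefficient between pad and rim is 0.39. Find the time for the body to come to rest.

I = MR² = (1.19)(0.544)² = 0.3522 kg·m².
Friction force f = μN = (0.39)(10.3) = 4.017 N at the rim; torque magnitude τ = fR = 2.185 N·m, opposing ω.
|α| = τ/I = 2.185/0.3522 = 6.205 rad/s² (deceleration).
0 = ω₀ − |α|t ⇒ t = ω₀/|α| = 114/6.205 = 18.37 s.

t ≈ 18.4 s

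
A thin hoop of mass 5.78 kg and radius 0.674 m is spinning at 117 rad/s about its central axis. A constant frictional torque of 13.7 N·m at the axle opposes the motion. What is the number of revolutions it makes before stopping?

I = MR² = (5.78)(0.674)² = 2.626 kg·m².
The net torque has magnitude 13.7 N·m, opposing ω.
|α| = τ/I = 13.70/2.626 = 5.218 rad/s² (deceleration).
ω² = ω₀² − 2|α|θ with ω = 0 ⇒ θ = ω₀²/(2|α|) = 1312 rad = 208.8 rev.

≈ 209 revolutions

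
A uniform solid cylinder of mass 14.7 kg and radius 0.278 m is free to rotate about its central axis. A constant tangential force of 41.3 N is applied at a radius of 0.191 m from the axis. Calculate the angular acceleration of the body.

I = ½MR² = (1/2)(14.7)(0.278)² = 0.5680 kg·m².
τ = F·r = (41.3)(0.191) = 7.888 N·m.
From τ = Iα: α = 7.888/0.5680 = 13.89 rad/s².

α ≈ 13.9 rad/s²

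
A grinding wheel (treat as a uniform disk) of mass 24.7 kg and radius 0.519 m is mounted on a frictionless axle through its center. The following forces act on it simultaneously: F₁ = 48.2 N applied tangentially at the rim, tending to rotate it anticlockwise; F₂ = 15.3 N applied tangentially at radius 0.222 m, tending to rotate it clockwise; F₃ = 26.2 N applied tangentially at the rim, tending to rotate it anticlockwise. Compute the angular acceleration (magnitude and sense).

α ≈ 10.6 rad/s², anticlockwise

I = ½MR² = (1/2)(24.7)(0.519)² = 3.327 kg·m².
Taking anticlockwise as positive: τ₁ = +(48.2)(0.519) = +25.02 N·m; τ₂ = −(15.3)(0.222) = −3.397 N·m; τ₃ = +(26.2)(0.519) = +13.60 N·m.
Net torque τ = 35.22 N·m.
α = τ/I = 35.22/3.327 = 10.59 rad/s².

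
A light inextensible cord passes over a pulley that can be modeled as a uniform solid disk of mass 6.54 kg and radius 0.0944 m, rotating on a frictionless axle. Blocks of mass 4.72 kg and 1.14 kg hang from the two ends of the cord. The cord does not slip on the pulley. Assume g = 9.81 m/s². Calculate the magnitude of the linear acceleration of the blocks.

a ≈ 3.85 m/s²

I = ½MR² = (1/2)(6.54)(0.0944)² = 0.02914 kg·m².
Heavier block: m₁g − T₁ = m₁a. Lighter block: T₂ − m₂g = m₂a.
Pulley: (T₁ − T₂)R = Iα = I(a/R), so T₁ − T₂ = (I/R²)a = (1/2)M_p a = 3.270·a.
Adding the three: (m₁ − m₂)g = (m₁ + m₂ + 3.270)a, so a = (4.72 − 1.14)(9.81)/(4.72 + 1.14 + 3.270) = 3.847 m/s².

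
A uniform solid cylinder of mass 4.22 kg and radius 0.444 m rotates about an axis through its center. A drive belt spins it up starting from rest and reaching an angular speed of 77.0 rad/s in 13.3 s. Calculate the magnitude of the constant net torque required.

τ ≈ 2.41 N·m

I = ½MR² = (1/2)(4.22)(0.444)² = 0.4160 kg·m².
α = Δω/Δt = (77.0 − 0)/13.3 = 5.789 rad/s².
τ = Iα = (0.4160)(5.789) = 2.408 N·m.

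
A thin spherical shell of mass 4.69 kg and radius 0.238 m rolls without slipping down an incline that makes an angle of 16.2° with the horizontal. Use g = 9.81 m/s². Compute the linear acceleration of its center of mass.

a ≈ 1.64 m/s²

Translation along the incline: Mg sinθ − f = Ma.
Rotation about the center: fR = Iα with I = (2/3)MR². No-slip gives a = αR, so f = (I/R²)a = (2/3)M a.
Substituting: Mg sinθ = (1 + 0.6667)Ma, so a = g sinθ/(1 + 0.6667) = (9.81) sin 16.2° / 1.667 = 1.642 m/s².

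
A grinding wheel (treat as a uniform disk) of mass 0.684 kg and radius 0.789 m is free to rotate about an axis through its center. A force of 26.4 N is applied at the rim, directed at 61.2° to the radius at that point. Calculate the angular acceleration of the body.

α ≈ 85.7 rad/s²

I = ½MR² = (1/2)(0.684)(0.789)² = 0.2129 kg·m².
Only the tangential component produces torque: τ = F R sinθ = (26.4)(0.789) sin 61.2° = 18.25 N·m.
From τ = Iα: α = 18.25/0.2129 = 85.73 rad/s².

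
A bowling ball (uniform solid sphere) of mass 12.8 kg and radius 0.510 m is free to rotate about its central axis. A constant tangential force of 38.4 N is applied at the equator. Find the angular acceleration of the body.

I = (2/5)MR² = (2/5)(12.8)(0.510)² = 1.332 kg·m².
τ = F R = (38.4)(0.510) = 19.58 N·m.
Newton's second law for rotation, τ = Iα, gives α = τ/I = 19.58/1.332 = 14.71 rad/s².

α ≈ 14.7 rad/s²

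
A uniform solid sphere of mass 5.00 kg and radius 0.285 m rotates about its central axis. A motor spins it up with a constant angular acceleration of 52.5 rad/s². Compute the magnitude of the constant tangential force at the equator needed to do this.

I = (2/5)MR² = (2/5)(5.00)(0.285)² = 0.1624 kg·m².
The required torque is τ = Iα = (0.1624)(52.50) = 8.529 N·m.
A tangential force at the equator gives τ = FR, so F = τ/R = 8.529/0.285 = 29.93 N.

F ≈ 29.9 N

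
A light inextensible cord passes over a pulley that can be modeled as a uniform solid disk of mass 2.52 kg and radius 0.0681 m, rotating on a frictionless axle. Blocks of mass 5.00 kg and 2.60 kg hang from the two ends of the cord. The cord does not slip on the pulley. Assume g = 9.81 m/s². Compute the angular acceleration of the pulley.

I = ½MR² = (1/2)(2.52)(0.0681)² = 0.005843 kg·m².
Heavier block: m₁g − T₁ = m₁a. Lighter block: T₂ − m₂g = m₂a.
Pulley: (T₁ − T₂)R = Iα = I(a/R), so T₁ − T₂ = (I/R²)a = (1/2)M_p a = 1.260·a.
Adding the three: (m₁ − m₂)g = (m₁ + m₂ + 1.260)a, so a = (5.00 − 2.60)(9.81)/(5.00 + 2.60 + 1.260) = 2.657 m/s².
α = a/R = 2.657/0.0681 = 39.02 rad/s².

α ≈ 39.0 rad/s²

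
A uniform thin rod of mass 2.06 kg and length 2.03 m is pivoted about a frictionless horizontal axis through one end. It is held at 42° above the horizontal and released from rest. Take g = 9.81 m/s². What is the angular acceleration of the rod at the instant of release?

α ≈ 5.39 rad/s²

About the pivot, I = (1/3)ML² = (1/3)(2.06)(2.03)² = 2.830 kg·m².
The weight acts at the center, a distance L/2 = 1.015 m from the pivot; τ = Mg(L/2) cos 42° = 15.24 N·m.
α = τ/I = 15.24/2.830 = 5.387 rad/s².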